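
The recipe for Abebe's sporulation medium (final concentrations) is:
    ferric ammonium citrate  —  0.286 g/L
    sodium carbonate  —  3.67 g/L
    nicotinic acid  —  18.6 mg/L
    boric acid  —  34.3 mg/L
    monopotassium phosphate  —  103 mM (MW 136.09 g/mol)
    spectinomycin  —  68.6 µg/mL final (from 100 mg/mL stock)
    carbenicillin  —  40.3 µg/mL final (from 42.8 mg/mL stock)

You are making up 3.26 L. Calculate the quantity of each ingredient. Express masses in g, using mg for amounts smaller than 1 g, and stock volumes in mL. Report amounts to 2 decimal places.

Working volume: 3.26 L.
ferric ammonium citrate: 0.286 g/L × 3.26 L = 0.93236 g = 932.36 mg
sodium carbonate: 3.67 g/L × 3.26 L = 11.96 g
nicotinic acid: 18.6 mg/L × 3.26 L = 60.64 mg
boric acid: 34.3 mg/L × 3.26 L = 111.82 mg
monopotassium phosphate: 103 mmol/L × 136.09 g/mol × 3.26 L ÷ 1000 = 45.70 g
spectinomycin: C1V1 = C2V2 → 68.6 µg/mL × 3260 mL ÷ 100000 µg/mL = 2.24 mL
carbenicillin: dilute stock: 40.3 µg/mL × 3260 mL ÷ 42800 µg/mL = 3.07 mL

ferric ammonium citrate 932.36 mg; sodium carbonate 11.96 g; nicotinic acid 60.64 mg; boric acid 111.82 mg; monopotassium phosphate 45.70 g; spectinomycin 2.24 mL; carbenicillin 3.07 mL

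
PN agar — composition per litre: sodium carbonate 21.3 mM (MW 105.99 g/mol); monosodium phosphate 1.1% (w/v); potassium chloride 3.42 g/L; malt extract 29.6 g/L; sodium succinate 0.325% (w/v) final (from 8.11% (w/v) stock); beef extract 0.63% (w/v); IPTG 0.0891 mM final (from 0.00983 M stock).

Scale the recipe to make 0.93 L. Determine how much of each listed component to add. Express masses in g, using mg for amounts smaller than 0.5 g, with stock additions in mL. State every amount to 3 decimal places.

sodium carbonate 2.100 g; monosodium phosphate 10.230 g; potassium chloride 3.181 g; malt extract 27.528 g; sodium succinate 37.269 mL; beef extract 5.859 g; IPTG 8.430 mL

Scale factor relative to 1 L: 0.93.
sodium carbonate: 21.3 mmol/L × 105.99 g/mol × 0.93 L ÷ 1000 = 2.100 g
monosodium phosphate: 1.1% w/v = 11 g/L → 11 × 0.93 L = 10.230 g
potassium chloride: 3.42 g/L × 0.93 L = 3.181 g
malt extract: 29.6 g/L × 0.93 L = 27.528 g
sodium succinate: V = C2·V2/C1 = 0.325% ÷ 8.11% × 930 mL = 37.269 mL
beef extract: 0.63 g per 100 mL × 930 mL ÷ 100 = 5.859 g
IPTG: dilute stock: 0.0891 mM × 930 mL ÷ 9.83 mM = 8.430 mL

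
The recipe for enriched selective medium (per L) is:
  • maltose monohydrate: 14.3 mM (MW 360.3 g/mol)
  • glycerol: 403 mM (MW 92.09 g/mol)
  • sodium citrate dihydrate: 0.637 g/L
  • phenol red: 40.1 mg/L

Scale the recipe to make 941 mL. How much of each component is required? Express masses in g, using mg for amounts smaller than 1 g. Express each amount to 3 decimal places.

Target volume = 941 mL = 0.941 L.
maltose monohydrate: 14.3 mmol/L × 360.3 g/mol × 0.941 L ÷ 1000 = 4.848 g
glycerol: 403 mmol/L × 92.09 g/mol × 0.941 L ÷ 1000 = 34.923 g
sodium citrate dihydrate: 0.637 g/L × 0.941 L = 0.599417 g = 599.417 mg
phenol red: 40.1 mg/L × 0.941 L = 37.734 mg

maltose monohydrate 4.848 g; glycerol 34.923 g; sodium citrate dihydrate 599.417 mg; phenol red 37.734 mg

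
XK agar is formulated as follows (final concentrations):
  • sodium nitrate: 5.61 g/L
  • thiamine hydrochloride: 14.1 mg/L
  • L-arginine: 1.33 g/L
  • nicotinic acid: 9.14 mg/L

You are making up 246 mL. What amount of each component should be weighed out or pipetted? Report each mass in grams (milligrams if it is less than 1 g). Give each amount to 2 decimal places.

Target volume = 246 mL = 0.246 L.
sodium nitrate: 5.61 g/L × 0.246 L = 1.38 g
thiamine hydrochloride: 14.1 mg/L × 0.246 L = 3.47 mg
L-arginine: 1.33 g/L × 0.246 L = 0.32718 g = 327.18 mg
nicotinic acid: 9.14 mg/L × 0.246 L = 2.25 mg

sodium nitrate 1.38 g; thiamine hydrochloride 3.47 mg; L-arginine 327.18 mg; nicotinic acid 2.25 mg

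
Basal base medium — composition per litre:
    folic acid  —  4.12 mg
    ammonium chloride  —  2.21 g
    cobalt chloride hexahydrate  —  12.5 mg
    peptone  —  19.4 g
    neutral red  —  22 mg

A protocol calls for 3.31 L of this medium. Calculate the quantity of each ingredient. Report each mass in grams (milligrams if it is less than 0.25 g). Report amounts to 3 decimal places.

folic acid 13.637 mg; ammonium chloride 7.315 g; cobalt chloride hexahydrate 41.375 mg; peptone 64.214 g; neutral red 72.820 mg

Scale factor = 3310 mL / 1000 mL = 3.31.
folic acid: 4.12 mg × (3310 mL / 1000 mL) = 13.637 mg
ammonium chloride: 2.21 g × (3310 mL / 1000 mL) = 7.315 g
cobalt chloride hexahydrate: 12.5 mg × (3310 mL / 1000 mL) = 41.375 mg
peptone: 19.4 g × (3310 mL / 1000 mL) = 64.214 g
neutral red: 22 mg × (3310 mL / 1000 mL) = 72.820 mg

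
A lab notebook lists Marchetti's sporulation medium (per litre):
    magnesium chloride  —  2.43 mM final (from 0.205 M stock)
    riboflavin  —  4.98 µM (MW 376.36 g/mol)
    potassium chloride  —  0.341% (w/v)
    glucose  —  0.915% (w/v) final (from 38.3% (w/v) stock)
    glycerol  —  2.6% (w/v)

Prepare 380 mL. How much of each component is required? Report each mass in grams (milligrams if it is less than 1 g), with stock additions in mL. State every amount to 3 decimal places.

magnesium chloride 4.504 mL; riboflavin 0.712 mg; potassium chloride 1.296 g; glucose 9.078 mL; glycerol 9.880 g

Working volume: 380 mL = 0.38 L.
magnesium chloride: dilute stock: 2.43 mM × 380 mL ÷ 205 mM = 4.504 mL
riboflavin: 4.98 µmol/L × 376.36 g/mol × 0.38 L ÷ 1000 = 0.712 mg
potassium chloride: 0.341% w/v = 3.41 g/L → 3.41 × 0.38 L = 1.296 g
glucose: C1V1 = C2V2 → 0.915% ÷ 38.3% × 380 mL = 9.078 mL
glycerol: 2.6 g per 100 mL × 380 mL ÷ 100 = 9.880 g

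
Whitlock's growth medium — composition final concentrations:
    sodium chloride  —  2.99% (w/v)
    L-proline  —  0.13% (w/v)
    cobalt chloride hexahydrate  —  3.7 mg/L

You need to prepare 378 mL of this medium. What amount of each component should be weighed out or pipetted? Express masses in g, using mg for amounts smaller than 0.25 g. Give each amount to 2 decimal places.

Working volume: 378 mL = 0.378 L.
sodium chloride: 2.99 g per 100 mL × 378 mL ÷ 100 = 11.30 g
L-proline: 0.13% w/v = 1.3 g/L → 1.3 × 0.378 L = 0.49 g
cobalt chloride hexahydrate: 3.7 mg/L × 0.378 L = 1.40 mg

sodium chloride 11.30 g; L-proline 0.49 g; cobalt chloride hexahydrate 1.40 mg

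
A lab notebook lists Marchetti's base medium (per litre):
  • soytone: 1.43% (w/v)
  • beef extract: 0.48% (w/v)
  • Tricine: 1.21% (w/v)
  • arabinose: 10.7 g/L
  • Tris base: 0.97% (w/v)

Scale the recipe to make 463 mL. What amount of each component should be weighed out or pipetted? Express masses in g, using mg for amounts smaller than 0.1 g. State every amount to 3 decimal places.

Scale factor relative to 1 L: 0.463.
soytone: 1.43% w/v = 14.3 g/L → 14.3 × 0.463 L = 6.621 g
beef extract: 0.48 g per 100 mL × 463 mL ÷ 100 = 2.222 g
Tricine: 1.21 g per 100 mL × 463 mL ÷ 100 = 5.602 g
arabinose: 10.7 g/L × 0.463 L = 4.954 g
Tris base: 0.97 g per 100 mL × 463 mL ÷ 100 = 4.491 g

soytone 6.621 g; beef extract 2.222 g; Tricine 5.602 g; arabinose 4.954 g; Tris base 4.491 g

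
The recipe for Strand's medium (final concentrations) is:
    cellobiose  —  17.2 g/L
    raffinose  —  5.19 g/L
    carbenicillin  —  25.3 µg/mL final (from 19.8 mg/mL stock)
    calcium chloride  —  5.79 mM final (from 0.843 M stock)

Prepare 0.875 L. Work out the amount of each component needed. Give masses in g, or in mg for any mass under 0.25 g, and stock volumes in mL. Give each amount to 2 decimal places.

cellobiose 15.05 g; raffinose 4.54 g; carbenicillin 1.12 mL; calcium chloride 6.01 mL

Scale factor relative to 1 L: 0.875.
cellobiose: 17.2 g/L × 0.875 L = 15.05 g
raffinose: 5.19 g/L × 0.875 L = 4.54 g
carbenicillin: C1V1 = C2V2 → 25.3 µg/mL × 875 mL ÷ 19800 µg/mL = 1.12 mL
calcium chloride: V = C2·V2/C1 = 5.79 mM × 875 mL ÷ 843 mM = 6.01 mL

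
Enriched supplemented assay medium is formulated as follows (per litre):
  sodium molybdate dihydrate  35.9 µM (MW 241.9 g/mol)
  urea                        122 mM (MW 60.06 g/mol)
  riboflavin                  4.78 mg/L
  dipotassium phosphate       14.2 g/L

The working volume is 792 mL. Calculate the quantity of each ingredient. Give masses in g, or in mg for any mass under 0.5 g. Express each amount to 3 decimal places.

sodium molybdate dihydrate 6.878 mg; urea 5.803 g; riboflavin 3.786 mg; dipotassium phosphate 11.246 g

Working volume: 792 mL = 0.792 L.
sodium molybdate dihydrate: 35.9 µmol/L × 241.9 g/mol × 0.792 L ÷ 1000 = 6.878 mg
urea: 122 mmol/L × 60.06 g/mol × 0.792 L ÷ 1000 = 5.803 g
riboflavin: 4.78 mg/L × 0.792 L = 3.786 mg
dipotassium phosphate: 14.2 g/L × 0.792 L = 11.246 g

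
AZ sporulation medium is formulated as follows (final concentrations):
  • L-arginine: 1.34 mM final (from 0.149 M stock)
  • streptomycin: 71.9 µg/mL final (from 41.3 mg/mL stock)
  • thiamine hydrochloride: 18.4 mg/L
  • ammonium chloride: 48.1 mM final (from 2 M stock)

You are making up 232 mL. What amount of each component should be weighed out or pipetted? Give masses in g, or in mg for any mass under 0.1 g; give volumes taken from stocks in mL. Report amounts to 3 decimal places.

L-arginine 2.086 mL; streptomycin 0.404 mL; thiamine hydrochloride 4.269 mg; ammonium chloride 5.580 mL

Scale factor relative to 1 L: 0.232.
L-arginine: C1V1 = C2V2 → 1.34 mM × 232 mL ÷ 149 mM = 2.086 mL
streptomycin: dilute stock: 71.9 µg/mL × 232 mL ÷ 41300 µg/mL = 0.404 mL
thiamine hydrochloride: 18.4 mg/L × 0.232 L = 4.269 mg
ammonium chloride: V = C2·V2/C1 = 48.1 mM × 232 mL ÷ 2000 mM = 5.580 mL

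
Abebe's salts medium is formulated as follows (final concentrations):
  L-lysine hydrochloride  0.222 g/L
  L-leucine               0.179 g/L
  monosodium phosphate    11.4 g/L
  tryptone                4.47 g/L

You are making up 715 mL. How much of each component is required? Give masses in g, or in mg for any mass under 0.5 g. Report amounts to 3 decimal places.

Target volume = 715 mL = 0.715 L.
L-lysine hydrochloride: 0.222 g/L × 0.715 L = 0.15873 g = 158.730 mg
L-leucine: 0.179 g/L × 0.715 L = 0.127985 g = 127.985 mg
monosodium phosphate: 11.4 g/L × 0.715 L = 8.151 g
tryptone: 4.47 g/L × 0.715 L = 3.196 g

L-lysine hydrochloride 158.730 mg; L-leucine 127.985 mg; monosodium phosphate 8.151 g; tryptone 3.196 g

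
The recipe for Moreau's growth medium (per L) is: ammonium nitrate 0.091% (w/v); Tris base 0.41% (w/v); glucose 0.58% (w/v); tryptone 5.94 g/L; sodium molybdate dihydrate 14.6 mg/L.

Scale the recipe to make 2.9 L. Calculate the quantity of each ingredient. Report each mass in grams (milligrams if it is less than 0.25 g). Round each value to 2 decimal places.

ammonium nitrate 2.64 g; Tris base 11.89 g; glucose 16.82 g; tryptone 17.23 g; sodium molybdate dihydrate 42.34 mg

Working volume: 2.9 L.
ammonium nitrate: 0.091% w/v = 0.91 g/L → 0.91 × 2.9 L = 2.64 g
Tris base: 0.41% w/v = 4.1 g/L → 4.1 × 2.9 L = 11.89 g
glucose: 0.58 g per 100 mL × 2900 mL ÷ 100 = 16.82 g
tryptone: 5.94 g/L × 2.9 L = 17.23 g
sodium molybdate dihydrate: 14.6 mg/L × 2.9 L = 42.34 mg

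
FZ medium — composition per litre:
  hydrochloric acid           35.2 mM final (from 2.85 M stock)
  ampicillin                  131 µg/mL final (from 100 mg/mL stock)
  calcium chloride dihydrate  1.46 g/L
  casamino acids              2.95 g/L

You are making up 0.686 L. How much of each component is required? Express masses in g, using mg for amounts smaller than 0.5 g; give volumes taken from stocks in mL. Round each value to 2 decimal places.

hydrochloric acid 8.47 mL; ampicillin 0.90 mL; calcium chloride dihydrate 1.00 g; casamino acids 2.02 g

Working volume: 0.686 L.
hydrochloric acid: V = C2·V2/C1 = 35.2 mM × 686 mL ÷ 2850 mM = 8.47 mL
ampicillin: dilute stock: 131 µg/mL × 686 mL ÷ 100000 µg/mL = 0.90 mL
calcium chloride dihydrate: 1.46 g/L × 0.686 L = 1.00 g
casamino acids: 2.95 g/L × 0.686 L = 2.02 g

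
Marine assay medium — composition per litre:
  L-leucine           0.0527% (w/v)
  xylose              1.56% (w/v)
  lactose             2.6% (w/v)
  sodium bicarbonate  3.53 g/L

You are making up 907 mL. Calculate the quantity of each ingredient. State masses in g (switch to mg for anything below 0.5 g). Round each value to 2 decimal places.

Scale factor relative to 1 L: 0.907.
L-leucine: 0.0527% w/v = 0.527 g/L → 0.527 × 0.907 L = 0.477989 g = 477.99 mg
xylose: 1.56 g per 100 mL × 907 mL ÷ 100 = 14.15 g
lactose: 2.6% w/v = 26 g/L → 26 × 0.907 L = 23.58 g
sodium bicarbonate: 3.53 g/L × 0.907 L = 3.20 g

L-leucine 477.99 mg; xylose 14.15 g; lactose 23.58 g; sodium bicarbonate 3.20 g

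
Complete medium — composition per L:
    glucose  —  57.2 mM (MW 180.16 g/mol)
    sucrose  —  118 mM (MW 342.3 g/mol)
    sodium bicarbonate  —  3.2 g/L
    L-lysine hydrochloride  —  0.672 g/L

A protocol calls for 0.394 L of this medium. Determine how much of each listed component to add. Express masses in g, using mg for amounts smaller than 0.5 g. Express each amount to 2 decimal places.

glucose 4.06 g; sucrose 15.91 g; sodium bicarbonate 1.26 g; L-lysine hydrochloride 264.77 mg

Working volume: 0.394 L.
glucose: 57.2 mmol/L × 180.16 g/mol × 0.394 L ÷ 1000 = 4.06 g
sucrose: 118 mmol/L × 342.3 g/mol × 0.394 L ÷ 1000 = 15.91 g
sodium bicarbonate: 3.2 g/L × 0.394 L = 1.26 g
L-lysine hydrochloride: 0.672 g/L × 0.394 L = 0.264768 g = 264.77 mg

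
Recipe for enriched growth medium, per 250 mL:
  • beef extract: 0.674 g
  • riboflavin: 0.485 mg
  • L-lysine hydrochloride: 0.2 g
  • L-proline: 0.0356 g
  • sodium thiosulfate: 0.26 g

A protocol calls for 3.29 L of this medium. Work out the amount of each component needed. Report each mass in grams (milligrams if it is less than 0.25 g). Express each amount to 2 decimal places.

Scale factor = 3290 mL / 250 mL = 13.16.
beef extract: 0.674 g × (3290 mL / 250 mL) = 8.87 g
riboflavin: 0.485 mg × (3290 mL / 250 mL) = 6.38 mg
L-lysine hydrochloride: 0.2 g × (3290 mL / 250 mL) = 2.63 g
L-proline: 0.0356 g × (3290 mL / 250 mL) = 0.47 g
sodium thiosulfate: 0.26 g × (3290 mL / 250 mL) = 3.42 g

beef extract 8.87 g; riboflavin 6.38 mg; L-lysine hydrochloride 2.63 g; L-proline 0.47 g; sodium thiosulfate 3.42 g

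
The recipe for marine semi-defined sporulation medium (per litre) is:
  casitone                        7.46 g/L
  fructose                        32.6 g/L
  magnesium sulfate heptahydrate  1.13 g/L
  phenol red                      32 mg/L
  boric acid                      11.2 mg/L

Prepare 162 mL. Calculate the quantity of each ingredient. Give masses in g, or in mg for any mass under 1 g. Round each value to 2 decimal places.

casitone 1.21 g; fructose 5.28 g; magnesium sulfate heptahydrate 183.06 mg; phenol red 5.18 mg; boric acid 1.81 mg

Working volume: 162 mL = 0.162 L.
casitone: 7.46 g/L × 0.162 L = 1.21 g
fructose: 32.6 g/L × 0.162 L = 5.28 g
magnesium sulfate heptahydrate: 1.13 g/L × 0.162 L = 0.18306 g = 183.06 mg
phenol red: 32 mg/L × 0.162 L = 5.18 mg
boric acid: 11.2 mg/L × 0.162 L = 1.81 mg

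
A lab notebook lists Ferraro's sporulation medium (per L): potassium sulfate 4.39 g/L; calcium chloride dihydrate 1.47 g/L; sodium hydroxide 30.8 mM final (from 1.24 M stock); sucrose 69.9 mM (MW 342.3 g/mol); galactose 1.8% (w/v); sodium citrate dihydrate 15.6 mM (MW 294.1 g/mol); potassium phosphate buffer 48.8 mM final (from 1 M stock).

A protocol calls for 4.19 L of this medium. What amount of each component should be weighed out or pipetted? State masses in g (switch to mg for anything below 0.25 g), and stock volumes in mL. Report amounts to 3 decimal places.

potassium sulfate 18.394 g; calcium chloride dihydrate 6.159 g; sodium hydroxide 104.074 mL; sucrose 100.253 g; galactose 75.420 g; sodium citrate dihydrate 19.224 g; potassium phosphate buffer 204.472 mL

Working volume: 4.19 L.
potassium sulfate: 4.39 g/L × 4.19 L = 18.394 g
calcium chloride dihydrate: 1.47 g/L × 4.19 L = 6.159 g
sodium hydroxide: C1V1 = C2V2 → 30.8 mM × 4190 mL ÷ 1240 mM = 104.074 mL
sucrose: 69.9 mmol/L × 342.3 g/mol × 4.19 L ÷ 1000 = 100.253 g
galactose: 1.8% w/v = 18 g/L → 18 × 4.19 L = 75.420 g
sodium citrate dihydrate: 15.6 mmol/L × 294.1 g/mol × 4.19 L ÷ 1000 = 19.224 g
potassium phosphate buffer: V = C2·V2/C1 = 48.8 mM × 4190 mL ÷ 1000 mM = 204.472 mL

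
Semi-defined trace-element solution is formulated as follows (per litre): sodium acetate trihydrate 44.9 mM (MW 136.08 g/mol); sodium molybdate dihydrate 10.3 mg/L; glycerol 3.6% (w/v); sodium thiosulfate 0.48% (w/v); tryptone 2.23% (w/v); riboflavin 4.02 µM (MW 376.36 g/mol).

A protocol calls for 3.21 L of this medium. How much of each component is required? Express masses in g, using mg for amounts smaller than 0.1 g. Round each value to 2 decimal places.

sodium acetate trihydrate 19.61 g; sodium molybdate dihydrate 33.06 mg; glycerol 115.56 g; sodium thiosulfate 15.41 g; tryptone 71.58 g; riboflavin 4.86 mg

Scale factor relative to 1 L: 3.21.
sodium acetate trihydrate: 44.9 mmol/L × 136.08 g/mol × 3.21 L ÷ 1000 = 19.61 g
sodium molybdate dihydrate: 10.3 mg/L × 3.21 L = 33.06 mg
glycerol: 3.6 g per 100 mL × 3210 mL ÷ 100 = 115.56 g
sodium thiosulfate: 0.48% w/v = 4.8 g/L → 4.8 × 3.21 L = 15.41 g
tryptone: 2.23 g per 100 mL × 3210 mL ÷ 100 = 71.58 g
riboflavin: 4.02 µmol/L × 376.36 g/mol × 3.21 L ÷ 1000 = 4.86 mg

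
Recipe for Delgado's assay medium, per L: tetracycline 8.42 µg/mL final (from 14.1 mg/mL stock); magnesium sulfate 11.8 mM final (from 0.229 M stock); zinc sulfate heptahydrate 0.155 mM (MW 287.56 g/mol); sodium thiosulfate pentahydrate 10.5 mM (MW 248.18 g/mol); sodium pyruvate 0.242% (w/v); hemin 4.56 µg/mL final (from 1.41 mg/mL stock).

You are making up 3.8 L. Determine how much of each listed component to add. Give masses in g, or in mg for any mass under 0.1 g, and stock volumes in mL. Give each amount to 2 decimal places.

tetracycline 2.27 mL; magnesium sulfate 195.81 mL; zinc sulfate heptahydrate 0.17 g; sodium thiosulfate pentahydrate 9.90 g; sodium pyruvate 9.20 g; hemin 12.29 mL

Working volume: 3.8 L.
tetracycline: V = C2·V2/C1 = 8.42 µg/mL × 3800 mL ÷ 14100 µg/mL = 2.27 mL
magnesium sulfate: C1V1 = C2V2 → 11.8 mM × 3800 mL ÷ 229 mM = 195.81 mL
zinc sulfate heptahydrate: 0.155 mmol/L × 287.56 g/mol × 3.8 L ÷ 1000 = 0.17 g
sodium thiosulfate pentahydrate: 10.5 mmol/L × 248.18 g/mol × 3.8 L ÷ 1000 = 9.90 g
sodium pyruvate: 0.242% w/v = 2.42 g/L → 2.42 × 3.8 L = 9.20 g
hemin: dilute stock: 4.56 µg/mL × 3800 mL ÷ 1410 µg/mL = 12.29 mL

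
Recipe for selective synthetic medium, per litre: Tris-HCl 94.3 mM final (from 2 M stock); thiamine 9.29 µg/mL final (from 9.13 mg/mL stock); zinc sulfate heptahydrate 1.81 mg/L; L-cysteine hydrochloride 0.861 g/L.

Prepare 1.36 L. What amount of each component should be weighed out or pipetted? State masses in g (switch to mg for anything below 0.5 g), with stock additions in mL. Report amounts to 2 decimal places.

Scale factor relative to 1 L: 1.36.
Tris-HCl: C1V1 = C2V2 → 94.3 mM × 1360 mL ÷ 2000 mM = 64.12 mL
thiamine: V = C2·V2/C1 = 9.29 µg/mL × 1360 mL ÷ 9130 µg/mL = 1.38 mL
zinc sulfate heptahydrate: 1.81 mg/L × 1.36 L = 2.46 mg
L-cysteine hydrochloride: 0.861 g/L × 1.36 L = 1.17 g

Tris-HCl 64.12 mL; thiamine 1.38 mL; zinc sulfate heptahydrate 2.46 mg; L-cysteine hydrochloride 1.17 g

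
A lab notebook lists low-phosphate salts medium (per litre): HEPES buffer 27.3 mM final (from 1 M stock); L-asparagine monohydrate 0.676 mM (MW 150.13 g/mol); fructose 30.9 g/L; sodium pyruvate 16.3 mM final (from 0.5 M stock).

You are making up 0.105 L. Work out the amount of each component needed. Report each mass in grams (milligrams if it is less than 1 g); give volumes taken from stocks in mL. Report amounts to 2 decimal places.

HEPES buffer 2.87 mL; L-asparagine monohydrate 10.66 mg; fructose 3.24 g; sodium pyruvate 3.42 mL

Scale factor relative to 1 L: 0.105.
HEPES buffer: V = C2·V2/C1 = 27.3 mM × 105 mL ÷ 1000 mM = 2.87 mL
L-asparagine monohydrate: 0.676 mmol/L × 150.13 mg/mmol × 0.105 L = 10.66 mg
fructose: 30.9 g/L × 0.105 L = 3.24 g
sodium pyruvate: V = C2·V2/C1 = 16.3 mM × 105 mL ÷ 500 mM = 3.42 mL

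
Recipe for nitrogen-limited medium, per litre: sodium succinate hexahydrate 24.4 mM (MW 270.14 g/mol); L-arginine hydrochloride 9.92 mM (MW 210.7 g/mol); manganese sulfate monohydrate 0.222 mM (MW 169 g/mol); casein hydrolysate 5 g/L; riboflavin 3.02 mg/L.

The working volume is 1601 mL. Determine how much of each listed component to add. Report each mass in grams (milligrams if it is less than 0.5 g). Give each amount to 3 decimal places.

Scale factor relative to 1 L: 1.601.
sodium succinate hexahydrate: 24.4 mmol/L × 270.14 g/mol × 1.601 L ÷ 1000 = 10.553 g
L-arginine hydrochloride: 9.92 mmol/L × 210.7 g/mol × 1.601 L ÷ 1000 = 3.346 g
manganese sulfate monohydrate: 0.222 mmol/L × 169 mg/mmol × 1.601 L = 60.066 mg
casein hydrolysate: 5 g/L × 1.601 L = 8.005 g
riboflavin: 3.02 mg/L × 1.601 L = 4.835 mg

sodium succinate hexahydrate 10.553 g; L-arginine hydrochloride 3.346 g; manganese sulfate monohydrate 60.066 mg; casein hydrolysate 8.005 g; riboflavin 4.835 mg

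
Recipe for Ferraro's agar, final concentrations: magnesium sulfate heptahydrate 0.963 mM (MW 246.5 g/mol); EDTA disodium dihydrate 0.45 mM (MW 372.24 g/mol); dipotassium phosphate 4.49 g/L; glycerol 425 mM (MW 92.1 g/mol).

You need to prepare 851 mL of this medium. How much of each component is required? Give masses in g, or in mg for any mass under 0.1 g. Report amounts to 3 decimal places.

Scale factor relative to 1 L: 0.851.
magnesium sulfate heptahydrate: 0.963 mmol/L × 246.5 g/mol × 0.851 L ÷ 1000 = 0.202 g
EDTA disodium dihydrate: 0.45 mmol/L × 372.24 g/mol × 0.851 L ÷ 1000 = 0.143 g
dipotassium phosphate: 4.49 g/L × 0.851 L = 3.821 g
glycerol: 425 mmol/L × 92.1 g/mol × 0.851 L ÷ 1000 = 33.310 g

magnesium sulfate heptahydrate 0.202 g; EDTA disodium dihydrate 0.143 g; dipotassium phosphate 3.821 g; glycerol 33.310 g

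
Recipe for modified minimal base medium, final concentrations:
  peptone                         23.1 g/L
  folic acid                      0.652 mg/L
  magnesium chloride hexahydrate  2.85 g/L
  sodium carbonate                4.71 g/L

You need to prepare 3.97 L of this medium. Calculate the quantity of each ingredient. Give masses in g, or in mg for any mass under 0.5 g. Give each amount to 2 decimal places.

peptone 91.71 g; folic acid 2.59 mg; magnesium chloride hexahydrate 11.31 g; sodium carbonate 18.70 g

Scale factor relative to 1 L: 3.97.
peptone: 23.1 g/L × 3.97 L = 91.71 g
folic acid: 0.652 mg/L × 3.97 L = 2.59 mg
magnesium chloride hexahydrate: 2.85 g/L × 3.97 L = 11.31 g
sodium carbonate: 4.71 g/L × 3.97 L = 18.70 g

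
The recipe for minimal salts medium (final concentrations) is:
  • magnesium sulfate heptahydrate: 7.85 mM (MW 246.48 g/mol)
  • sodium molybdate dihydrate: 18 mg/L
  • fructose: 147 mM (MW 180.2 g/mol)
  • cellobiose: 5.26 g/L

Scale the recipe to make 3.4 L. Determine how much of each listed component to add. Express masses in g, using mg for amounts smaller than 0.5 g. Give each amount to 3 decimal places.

Scale factor relative to 1 L: 3.4.
magnesium sulfate heptahydrate: 7.85 mmol/L × 246.48 g/mol × 3.4 L ÷ 1000 = 6.579 g
sodium molybdate dihydrate: 18 mg/L × 3.4 L = 61.200 mg
fructose: 147 mmol/L × 180.2 g/mol × 3.4 L ÷ 1000 = 90.064 g
cellobiose: 5.26 g/L × 3.4 L = 17.884 g

magnesium sulfate heptahydrate 6.579 g; sodium molybdate dihydrate 61.200 mg; fructose 90.064 g; cellobiose 17.884 g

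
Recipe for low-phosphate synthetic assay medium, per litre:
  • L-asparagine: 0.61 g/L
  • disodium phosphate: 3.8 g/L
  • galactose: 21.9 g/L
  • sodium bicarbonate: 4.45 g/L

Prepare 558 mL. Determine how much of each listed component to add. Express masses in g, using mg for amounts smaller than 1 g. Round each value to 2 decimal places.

L-asparagine 340.38 mg; disodium phosphate 2.12 g; galactose 12.22 g; sodium bicarbonate 2.48 g

Target volume = 558 mL = 0.558 L.
L-asparagine: 0.61 g/L × 0.558 L = 0.34038 g = 340.38 mg
disodium phosphate: 3.8 g/L × 0.558 L = 2.12 g
galactose: 21.9 g/L × 0.558 L = 12.22 g
sodium bicarbonate: 4.45 g/L × 0.558 L = 2.48 g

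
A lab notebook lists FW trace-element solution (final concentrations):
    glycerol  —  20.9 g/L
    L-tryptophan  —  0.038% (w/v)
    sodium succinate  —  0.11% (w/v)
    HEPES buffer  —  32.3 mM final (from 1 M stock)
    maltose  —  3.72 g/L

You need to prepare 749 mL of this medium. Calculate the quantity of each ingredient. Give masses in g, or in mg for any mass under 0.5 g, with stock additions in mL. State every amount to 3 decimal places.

glycerol 15.654 g; L-tryptophan 284.620 mg; sodium succinate 0.824 g; HEPES buffer 24.193 mL; maltose 2.786 g

Target volume = 749 mL = 0.749 L.
glycerol: 20.9 g/L × 0.749 L = 15.654 g
L-tryptophan: 0.038% w/v = 0.38 g/L → 0.38 × 0.749 L = 0.28462 g = 284.620 mg
sodium succinate: 0.11% w/v = 1.1 g/L → 1.1 × 0.749 L = 0.824 g
HEPES buffer: V = C2·V2/C1 = 32.3 mM × 749 mL ÷ 1000 mM = 24.193 mL
maltose: 3.72 g/L × 0.749 L = 2.786 g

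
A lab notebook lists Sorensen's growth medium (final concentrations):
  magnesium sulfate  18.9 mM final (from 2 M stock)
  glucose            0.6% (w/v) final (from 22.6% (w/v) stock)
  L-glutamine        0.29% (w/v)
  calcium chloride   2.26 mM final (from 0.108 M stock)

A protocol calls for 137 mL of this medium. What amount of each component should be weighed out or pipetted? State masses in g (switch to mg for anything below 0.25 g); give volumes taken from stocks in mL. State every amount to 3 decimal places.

magnesium sulfate 1.295 mL; glucose 3.637 mL; L-glutamine 0.397 g; calcium chloride 2.867 mL

Target volume = 137 mL = 0.137 L.
magnesium sulfate: dilute stock: 18.9 mM × 137 mL ÷ 2000 mM = 1.295 mL
glucose: C1V1 = C2V2 → 0.6% ÷ 22.6% × 137 mL = 3.637 mL
L-glutamine: 0.29 g per 100 mL × 137 mL ÷ 100 = 0.397 g
calcium chloride: dilute stock: 2.26 mM × 137 mL ÷ 108 mM = 2.867 mL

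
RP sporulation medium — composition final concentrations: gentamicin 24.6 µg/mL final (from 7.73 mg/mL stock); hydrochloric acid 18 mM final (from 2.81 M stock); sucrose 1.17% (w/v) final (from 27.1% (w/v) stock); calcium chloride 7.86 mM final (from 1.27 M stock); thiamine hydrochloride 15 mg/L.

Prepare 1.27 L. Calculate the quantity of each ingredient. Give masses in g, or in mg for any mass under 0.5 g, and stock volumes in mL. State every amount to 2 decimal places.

gentamicin 4.04 mL; hydrochloric acid 8.14 mL; sucrose 54.83 mL; calcium chloride 7.86 mL; thiamine hydrochloride 19.05 mg

Scale factor relative to 1 L: 1.27.
gentamicin: V = C2·V2/C1 = 24.6 µg/mL × 1270 mL ÷ 7730 µg/mL = 4.04 mL
hydrochloric acid: V = C2·V2/C1 = 18 mM × 1270 mL ÷ 2810 mM = 8.14 mL
sucrose: V = C2·V2/C1 = 1.17% ÷ 27.1% × 1270 mL = 54.83 mL
calcium chloride: V = C2·V2/C1 = 7.86 mM × 1270 mL ÷ 1270 mM = 7.86 mL
thiamine hydrochloride: 15 mg/L × 1.27 L = 19.05 mg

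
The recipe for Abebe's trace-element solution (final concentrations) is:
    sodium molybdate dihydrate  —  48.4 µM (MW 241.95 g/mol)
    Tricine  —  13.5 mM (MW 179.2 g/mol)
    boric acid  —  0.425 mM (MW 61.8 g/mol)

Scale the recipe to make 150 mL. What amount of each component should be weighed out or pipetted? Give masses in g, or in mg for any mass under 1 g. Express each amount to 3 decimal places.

Target volume = 150 mL = 0.15 L.
sodium molybdate dihydrate: 48.4 µmol/L × 241.95 g/mol × 0.15 L ÷ 1000 = 1.757 mg
Tricine: 13.5 mmol/L × 179.2 mg/mmol × 0.15 L = 362.880 mg
boric acid: 0.425 mmol/L × 61.8 mg/mmol × 0.15 L = 3.940 mg

sodium molybdate dihydrate 1.757 mg; Tricine 362.880 mg; boric acid 3.940 mg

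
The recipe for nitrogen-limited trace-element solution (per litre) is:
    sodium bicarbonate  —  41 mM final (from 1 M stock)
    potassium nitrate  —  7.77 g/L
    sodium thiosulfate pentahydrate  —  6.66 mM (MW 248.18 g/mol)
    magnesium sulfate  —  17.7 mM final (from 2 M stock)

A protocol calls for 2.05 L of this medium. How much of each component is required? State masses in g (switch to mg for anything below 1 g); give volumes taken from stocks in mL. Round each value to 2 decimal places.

sodium bicarbonate 84.05 mL; potassium nitrate 15.93 g; sodium thiosulfate pentahydrate 3.39 g; magnesium sulfate 18.14 mL

Scale factor relative to 1 L: 2.05.
sodium bicarbonate: dilute stock: 41 mM × 2050 mL ÷ 1000 mM = 84.05 mL
potassium nitrate: 7.77 g/L × 2.05 L = 15.93 g
sodium thiosulfate pentahydrate: 6.66 mmol/L × 248.18 g/mol × 2.05 L ÷ 1000 = 3.39 g
magnesium sulfate: dilute stock: 17.7 mM × 2050 mL ÷ 2000 mM = 18.14 mL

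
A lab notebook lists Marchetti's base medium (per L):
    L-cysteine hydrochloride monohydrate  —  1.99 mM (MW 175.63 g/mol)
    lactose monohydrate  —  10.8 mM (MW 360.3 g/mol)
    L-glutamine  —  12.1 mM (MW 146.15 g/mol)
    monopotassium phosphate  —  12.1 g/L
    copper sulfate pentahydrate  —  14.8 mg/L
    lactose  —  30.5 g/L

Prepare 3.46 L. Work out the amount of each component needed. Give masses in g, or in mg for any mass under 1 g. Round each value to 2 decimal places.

L-cysteine hydrochloride monohydrate 1.21 g; lactose monohydrate 13.46 g; L-glutamine 6.12 g; monopotassium phosphate 41.87 g; copper sulfate pentahydrate 51.21 mg; lactose 105.53 g

Working volume: 3.46 L.
L-cysteine hydrochloride monohydrate: 1.99 mmol/L × 175.63 g/mol × 3.46 L ÷ 1000 = 1.21 g
lactose monohydrate: 10.8 mmol/L × 360.3 g/mol × 3.46 L ÷ 1000 = 13.46 g
L-glutamine: 12.1 mmol/L × 146.15 g/mol × 3.46 L ÷ 1000 = 6.12 g
monopotassium phosphate: 12.1 g/L × 3.46 L = 41.87 g
copper sulfate pentahydrate: 14.8 mg/L × 3.46 L = 51.21 mg
lactose: 30.5 g/L × 3.46 L = 105.53 g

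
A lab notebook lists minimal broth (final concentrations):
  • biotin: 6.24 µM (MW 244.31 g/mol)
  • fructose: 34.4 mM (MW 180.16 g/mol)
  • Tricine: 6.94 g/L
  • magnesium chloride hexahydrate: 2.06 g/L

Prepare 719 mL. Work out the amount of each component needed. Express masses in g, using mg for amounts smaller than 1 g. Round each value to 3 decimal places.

Working volume: 719 mL = 0.719 L.
biotin: 6.24 µmol/L × 244.31 g/mol × 0.719 L ÷ 1000 = 1.096 mg
fructose: 34.4 mmol/L × 180.16 g/mol × 0.719 L ÷ 1000 = 4.456 g
Tricine: 6.94 g/L × 0.719 L = 4.990 g
magnesium chloride hexahydrate: 2.06 g/L × 0.719 L = 1.481 g

biotin 1.096 mg; fructose 4.456 g; Tricine 4.990 g; magnesium chloride hexahydrate 1.481 g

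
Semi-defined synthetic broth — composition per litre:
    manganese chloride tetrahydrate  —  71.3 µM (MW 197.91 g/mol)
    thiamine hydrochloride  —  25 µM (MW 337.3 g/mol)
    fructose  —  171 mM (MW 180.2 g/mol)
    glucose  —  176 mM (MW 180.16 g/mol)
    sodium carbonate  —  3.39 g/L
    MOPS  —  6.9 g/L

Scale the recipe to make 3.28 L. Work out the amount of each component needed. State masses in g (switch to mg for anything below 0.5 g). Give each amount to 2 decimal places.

Working volume: 3.28 L.
manganese chloride tetrahydrate: 71.3 µmol/L × 197.91 g/mol × 3.28 L ÷ 1000 = 46.28 mg
thiamine hydrochloride: 25 µmol/L × 337.3 g/mol × 3.28 L ÷ 1000 = 27.66 mg
fructose: 171 mmol/L × 180.2 g/mol × 3.28 L ÷ 1000 = 101.07 g
glucose: 176 mmol/L × 180.16 g/mol × 3.28 L ÷ 1000 = 104.00 g
sodium carbonate: 3.39 g/L × 3.28 L = 11.12 g
MOPS: 6.9 g/L × 3.28 L = 22.63 g

manganese chloride tetrahydrate 46.28 mg; thiamine hydrochloride 27.66 mg; fructose 101.07 g; glucose 104.00 g; sodium carbonate 11.12 g; MOPS 22.63 g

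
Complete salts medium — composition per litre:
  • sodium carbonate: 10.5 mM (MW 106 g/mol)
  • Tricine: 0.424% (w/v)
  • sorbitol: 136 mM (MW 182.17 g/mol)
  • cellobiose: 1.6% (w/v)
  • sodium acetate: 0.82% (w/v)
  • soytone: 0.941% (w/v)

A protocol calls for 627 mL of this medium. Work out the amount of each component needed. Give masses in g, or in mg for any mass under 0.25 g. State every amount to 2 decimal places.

Working volume: 627 mL = 0.627 L.
sodium carbonate: 10.5 mmol/L × 106 g/mol × 0.627 L ÷ 1000 = 0.70 g
Tricine: 0.424 g per 100 mL × 627 mL ÷ 100 = 2.66 g
sorbitol: 136 mmol/L × 182.17 g/mol × 0.627 L ÷ 1000 = 15.53 g
cellobiose: 1.6 g per 100 mL × 627 mL ÷ 100 = 10.03 g
sodium acetate: 0.82% w/v = 8.2 g/L → 8.2 × 0.627 L = 5.14 g
soytone: 0.941% w/v = 9.41 g/L → 9.41 × 0.627 L = 5.90 g

sodium carbonate 0.70 g; Tricine 2.66 g; sorbitol 15.53 g; cellobiose 10.03 g; sodium acetate 5.14 g; soytone 5.90 g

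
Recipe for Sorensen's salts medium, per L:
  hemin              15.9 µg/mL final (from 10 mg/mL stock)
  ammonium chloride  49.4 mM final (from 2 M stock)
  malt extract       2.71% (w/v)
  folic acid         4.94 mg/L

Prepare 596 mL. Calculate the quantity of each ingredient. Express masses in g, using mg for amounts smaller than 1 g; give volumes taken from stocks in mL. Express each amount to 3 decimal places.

hemin 0.948 mL; ammonium chloride 14.721 mL; malt extract 16.152 g; folic acid 2.944 mg

Working volume: 596 mL = 0.596 L.
hemin: dilute stock: 15.9 µg/mL × 596 mL ÷ 10000 µg/mL = 0.948 mL
ammonium chloride: C1V1 = C2V2 → 49.4 mM × 596 mL ÷ 2000 mM = 14.721 mL
malt extract: 2.71% w/v = 27.1 g/L → 27.1 × 0.596 L = 16.152 g
folic acid: 4.94 mg/L × 0.596 L = 2.944 mg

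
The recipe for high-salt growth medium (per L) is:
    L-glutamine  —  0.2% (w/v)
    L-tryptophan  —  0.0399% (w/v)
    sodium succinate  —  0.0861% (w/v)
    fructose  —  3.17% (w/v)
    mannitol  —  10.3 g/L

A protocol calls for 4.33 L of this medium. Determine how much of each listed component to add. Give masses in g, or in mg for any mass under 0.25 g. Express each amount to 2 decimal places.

Working volume: 4.33 L.
L-glutamine: 0.2% w/v = 2 g/L → 2 × 4.33 L = 8.66 g
L-tryptophan: 0.0399% w/v = 0.399 g/L → 0.399 × 4.33 L = 1.73 g
sodium succinate: 0.0861% w/v = 0.861 g/L → 0.861 × 4.33 L = 3.73 g
fructose: 3.17 g per 100 mL × 4330 mL ÷ 100 = 137.26 g
mannitol: 10.3 g/L × 4.33 L = 44.60 g

L-glutamine 8.66 g; L-tryptophan 1.73 g; sodium succinate 3.73 g; fructose 137.26 g; mannitol 44.60 g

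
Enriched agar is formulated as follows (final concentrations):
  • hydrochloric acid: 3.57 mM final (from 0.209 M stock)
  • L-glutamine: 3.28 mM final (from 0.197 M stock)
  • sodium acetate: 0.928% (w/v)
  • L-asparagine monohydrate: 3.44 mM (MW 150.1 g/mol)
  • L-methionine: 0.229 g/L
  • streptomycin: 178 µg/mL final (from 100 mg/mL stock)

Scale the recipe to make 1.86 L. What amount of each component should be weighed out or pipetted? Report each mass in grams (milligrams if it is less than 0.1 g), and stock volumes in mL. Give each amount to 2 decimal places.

hydrochloric acid 31.77 mL; L-glutamine 30.97 mL; sodium acetate 17.26 g; L-asparagine monohydrate 0.96 g; L-methionine 0.43 g; streptomycin 3.31 mL

Scale factor relative to 1 L: 1.86.
hydrochloric acid: V = C2·V2/C1 = 3.57 mM × 1860 mL ÷ 209 mM = 31.77 mL
L-glutamine: dilute stock: 3.28 mM × 1860 mL ÷ 197 mM = 30.97 mL
sodium acetate: 0.928 g per 100 mL × 1860 mL ÷ 100 = 17.26 g
L-asparagine monohydrate: 3.44 mmol/L × 150.1 g/mol × 1.86 L ÷ 1000 = 0.96 g
L-methionine: 0.229 g/L × 1.86 L = 0.43 g
streptomycin: C1V1 = C2V2 → 178 µg/mL × 1860 mL ÷ 100000 µg/mL = 3.31 mL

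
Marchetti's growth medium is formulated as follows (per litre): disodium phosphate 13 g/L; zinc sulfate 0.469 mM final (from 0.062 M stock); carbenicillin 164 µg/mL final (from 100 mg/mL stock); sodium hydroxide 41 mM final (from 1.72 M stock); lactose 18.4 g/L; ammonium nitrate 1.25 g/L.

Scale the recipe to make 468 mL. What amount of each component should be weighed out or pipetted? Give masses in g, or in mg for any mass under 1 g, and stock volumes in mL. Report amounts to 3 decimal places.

Scale factor relative to 1 L: 0.468.
disodium phosphate: 13 g/L × 0.468 L = 6.084 g
zinc sulfate: V = C2·V2/C1 = 0.469 mM × 468 mL ÷ 62 mM = 3.540 mL
carbenicillin: C1V1 = C2V2 → 164 µg/mL × 468 mL ÷ 100000 µg/mL = 0.768 mL
sodium hydroxide: dilute stock: 41 mM × 468 mL ÷ 1720 mM = 11.156 mL
lactose: 18.4 g/L × 0.468 L = 8.611 g
ammonium nitrate: 1.25 g/L × 0.468 L = 0.585 g = 585.000 mg

disodium phosphate 6.084 g; zinc sulfate 3.540 mL; carbenicillin 0.768 mL; sodium hydroxide 11.156 mL; lactose 8.611 g; ammonium nitrate 585.000 mg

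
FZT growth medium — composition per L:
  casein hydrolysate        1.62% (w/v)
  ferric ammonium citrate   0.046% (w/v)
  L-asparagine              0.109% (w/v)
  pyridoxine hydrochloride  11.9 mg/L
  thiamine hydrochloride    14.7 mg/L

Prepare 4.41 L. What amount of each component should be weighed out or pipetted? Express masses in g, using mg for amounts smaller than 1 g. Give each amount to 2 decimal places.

Working volume: 4.41 L.
casein hydrolysate: 1.62 g per 100 mL × 4410 mL ÷ 100 = 71.44 g
ferric ammonium citrate: 0.046 g per 100 mL × 4410 mL ÷ 100 = 2.03 g
L-asparagine: 0.109% w/v = 1.09 g/L → 1.09 × 4.41 L = 4.81 g
pyridoxine hydrochloride: 11.9 mg/L × 4.41 L = 52.48 mg
thiamine hydrochloride: 14.7 mg/L × 4.41 L = 64.83 mg

casein hydrolysate 71.44 g; ferric ammonium citrate 2.03 g; L-asparagine 4.81 g; pyridoxine hydrochloride 52.48 mg; thiamine hydrochloride 64.83 mg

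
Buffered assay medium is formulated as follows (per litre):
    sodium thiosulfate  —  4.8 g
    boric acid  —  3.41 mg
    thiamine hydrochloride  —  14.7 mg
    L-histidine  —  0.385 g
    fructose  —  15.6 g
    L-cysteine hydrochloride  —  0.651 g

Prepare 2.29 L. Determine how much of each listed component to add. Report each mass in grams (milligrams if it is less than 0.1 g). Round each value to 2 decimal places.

sodium thiosulfate 10.99 g; boric acid 7.81 mg; thiamine hydrochloride 33.66 mg; L-histidine 0.88 g; fructose 35.72 g; L-cysteine hydrochloride 1.49 g

Ratio of target to recipe volume: 2290 / 1000 = 2.29.
sodium thiosulfate: 4.8 g × (2290 mL / 1000 mL) = 10.99 g
boric acid: 3.41 mg × (2290 mL / 1000 mL) = 7.81 mg
thiamine hydrochloride: 14.7 mg × (2290 mL / 1000 mL) = 33.66 mg
L-histidine: 0.385 g × (2290 mL / 1000 mL) = 0.88 g
fructose: 15.6 g × (2290 mL / 1000 mL) = 35.72 g
L-cysteine hydrochloride: 0.651 g × (2290 mL / 1000 mL) = 1.49 g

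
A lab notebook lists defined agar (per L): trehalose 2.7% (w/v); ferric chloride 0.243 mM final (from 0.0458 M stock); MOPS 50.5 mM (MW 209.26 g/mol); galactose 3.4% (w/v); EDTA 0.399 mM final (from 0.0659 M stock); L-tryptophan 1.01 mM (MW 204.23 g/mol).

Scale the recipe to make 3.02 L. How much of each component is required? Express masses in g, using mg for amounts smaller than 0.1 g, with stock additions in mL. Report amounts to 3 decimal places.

Scale factor relative to 1 L: 3.02.
trehalose: 2.7 g per 100 mL × 3020 mL ÷ 100 = 81.540 g
ferric chloride: C1V1 = C2V2 → 0.243 mM × 3020 mL ÷ 45.8 mM = 16.023 mL
MOPS: 50.5 mmol/L × 209.26 g/mol × 3.02 L ÷ 1000 = 31.914 g
galactose: 3.4% w/v = 34 g/L → 34 × 3.02 L = 102.680 g
EDTA: C1V1 = C2V2 → 0.399 mM × 3020 mL ÷ 65.9 mM = 18.285 mL
L-tryptophan: 1.01 mmol/L × 204.23 g/mol × 3.02 L ÷ 1000 = 0.623 g

trehalose 81.540 g; ferric chloride 16.023 mL; MOPS 31.914 g; galactose 102.680 g; EDTA 18.285 mL; L-tryptophan 0.623 g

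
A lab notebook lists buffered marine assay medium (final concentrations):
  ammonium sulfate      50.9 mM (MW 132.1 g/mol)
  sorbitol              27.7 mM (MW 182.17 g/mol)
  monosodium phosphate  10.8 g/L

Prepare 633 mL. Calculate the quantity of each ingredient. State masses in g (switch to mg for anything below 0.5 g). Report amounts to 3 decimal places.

ammonium sulfate 4.256 g; sorbitol 3.194 g; monosodium phosphate 6.836 g

Working volume: 633 mL = 0.633 L.
ammonium sulfate: 50.9 mmol/L × 132.1 g/mol × 0.633 L ÷ 1000 = 4.256 g
sorbitol: 27.7 mmol/L × 182.17 g/mol × 0.633 L ÷ 1000 = 3.194 g
monosodium phosphate: 10.8 g/L × 0.633 L = 6.836 g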